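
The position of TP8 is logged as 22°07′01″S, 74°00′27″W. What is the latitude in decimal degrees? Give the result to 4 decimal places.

22° + 7′/60 + 1″/3600 = 22 + 0.11667 + 0.00028 = 22.1169°

22.1169°S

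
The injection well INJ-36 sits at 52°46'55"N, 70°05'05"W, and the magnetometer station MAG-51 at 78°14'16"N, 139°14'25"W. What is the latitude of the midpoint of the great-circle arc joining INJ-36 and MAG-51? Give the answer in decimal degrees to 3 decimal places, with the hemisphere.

INJ-36: φ = +52.78194°, λ = -70.08472°
MAG-51: φ = +78.23778°, λ = -139.24028°
Bx = cos φ₂ cos Δλ = 0.072537,  By = cos φ₂ sin Δλ = -0.190509
φₘ = atan2(sin φ₁ + sin φ₂, √((cos φ₁ + Bx)² + By²)) = 68.37883°
λₘ = λ₁ + atan2(By, cos φ₁ + Bx) = -85.79286°

68.379°N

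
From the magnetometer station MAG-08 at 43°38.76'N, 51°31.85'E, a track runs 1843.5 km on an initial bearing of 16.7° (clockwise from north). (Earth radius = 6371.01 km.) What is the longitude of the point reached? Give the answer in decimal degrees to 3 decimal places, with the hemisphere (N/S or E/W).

60.755°E

MAG-08: φ = +43.64600°, λ = +51.53083°
δ = d/R = 1843.5/6371.01 = 0.289358 rad
φ₂ = arcsin(sin φ₁ cos δ + cos φ₁ sin δ cos θ)
   = arcsin(0.69020·0.95843 + 0.72362·0.28534·0.95782) = 59.23509°
λ₂ = λ₁ + atan2(sin θ sin δ cos φ₁, cos δ − sin φ₁ sin φ₂) = 60.75495°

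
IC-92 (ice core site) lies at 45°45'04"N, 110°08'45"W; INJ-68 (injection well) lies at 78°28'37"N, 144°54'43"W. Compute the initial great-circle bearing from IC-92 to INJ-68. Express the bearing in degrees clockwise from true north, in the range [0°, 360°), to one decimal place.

348.6°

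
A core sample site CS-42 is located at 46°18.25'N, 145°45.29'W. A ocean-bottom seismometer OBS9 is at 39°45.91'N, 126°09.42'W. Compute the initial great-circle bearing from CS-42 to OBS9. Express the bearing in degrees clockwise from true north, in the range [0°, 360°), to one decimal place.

107.6°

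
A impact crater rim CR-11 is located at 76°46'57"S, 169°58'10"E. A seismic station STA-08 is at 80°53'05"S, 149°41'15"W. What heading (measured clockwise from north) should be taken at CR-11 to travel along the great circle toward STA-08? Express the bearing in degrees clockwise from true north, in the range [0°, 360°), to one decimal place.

CR-11: φ = -76.78250°, λ = +169.96944°
STA-08: φ = -80.88472°, λ = -149.68750°
Δλ = 40.3431°
y = sin Δλ · cos φ₂ = 0.102556
x = cos φ₁ sin φ₂ − sin φ₁ cos φ₂ cos Δλ = -0.108214
θ = atan2(y, x) = 136.5376° → 136.5376° (mod 360°)

136.5°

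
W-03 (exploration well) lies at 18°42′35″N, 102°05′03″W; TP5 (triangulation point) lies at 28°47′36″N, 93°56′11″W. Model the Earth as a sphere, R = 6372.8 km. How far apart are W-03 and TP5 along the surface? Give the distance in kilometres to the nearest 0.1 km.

W-03: φ = +18.70972°, λ = -102.08417°
TP5: φ = +28.79333°, λ = -93.93639°
Δφ = 10.0836°,  Δλ = 8.1478°
a = sin²(Δφ/2) + cos φ₁ cos φ₂ sin²(Δλ/2) = 0.011913
c = 2·arcsin(√a) = 0.218726 rad = 12.5321°
d = R·c = 6372.8 × 0.218726 = 1393.9 km

1393.9 km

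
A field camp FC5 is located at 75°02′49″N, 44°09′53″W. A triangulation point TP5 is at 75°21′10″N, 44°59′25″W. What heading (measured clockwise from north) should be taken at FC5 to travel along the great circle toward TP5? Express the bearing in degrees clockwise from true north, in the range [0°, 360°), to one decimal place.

325.8°

FC5: φ = +75.04694°, λ = -44.16472°
TP5: φ = +75.35278°, λ = -44.99028°
Δλ = -0.8256°
y = sin Δλ · cos φ₂ = -0.003643
x = cos φ₁ sin φ₂ − sin φ₁ cos φ₂ cos Δλ = 0.005363
θ = atan2(y, x) = -34.1895° → 325.8105° (mod 360°)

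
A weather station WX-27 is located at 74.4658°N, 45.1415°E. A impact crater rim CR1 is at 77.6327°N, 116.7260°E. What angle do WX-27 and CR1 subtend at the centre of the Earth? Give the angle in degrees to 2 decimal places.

Δφ = 3.1669°,  Δλ = 71.5845°
a = sin²(Δφ/2) + cos φ₁ cos φ₂ sin²(Δλ/2) = 0.020383
c = 2·arcsin(√a) = 0.286519 rad = 16.4163°

16.42°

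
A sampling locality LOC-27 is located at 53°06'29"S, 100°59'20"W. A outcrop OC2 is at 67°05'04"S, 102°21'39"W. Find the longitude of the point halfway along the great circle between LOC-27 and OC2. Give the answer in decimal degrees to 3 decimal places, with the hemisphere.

101.529°W

LOC-27: φ = -53.10806°, λ = -100.98889°
OC2: φ = -67.08444°, λ = -102.36083°
Bx = cos φ₂ cos Δλ = 0.389262,  By = cos φ₂ sin Δλ = -0.009323
φₘ = atan2(sin φ₁ + sin φ₂, √((cos φ₁ + Bx)² + By²)) = -60.09794°
λₘ = λ₁ + atan2(By, cos φ₁ + Bx) = -101.52865°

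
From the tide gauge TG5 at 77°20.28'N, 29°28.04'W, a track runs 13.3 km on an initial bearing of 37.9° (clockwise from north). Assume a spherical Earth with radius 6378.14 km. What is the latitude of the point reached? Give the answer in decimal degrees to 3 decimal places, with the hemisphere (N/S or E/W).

77.432°N

TG5: φ = +77.33800°, λ = -29.46733°
δ = d/R = 13.3/6378.14 = 0.002085 rad
φ₂ = arcsin(sin φ₁ cos δ + cos φ₁ sin δ cos θ)
   = arcsin(0.97568·1.00000 + 0.21920·0.00209·0.78908) = 77.43207°
λ₂ = λ₁ + atan2(sin θ sin δ cos φ₁, cos δ − sin φ₁ sin φ₂) = -29.13005°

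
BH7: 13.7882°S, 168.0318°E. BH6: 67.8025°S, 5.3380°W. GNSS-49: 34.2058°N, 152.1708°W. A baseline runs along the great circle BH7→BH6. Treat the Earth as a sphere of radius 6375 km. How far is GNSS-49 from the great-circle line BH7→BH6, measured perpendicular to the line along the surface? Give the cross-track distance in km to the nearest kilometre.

δ₁₃ = central angle BH7→GNSS-49 = 1.066583 rad  (haversine)
θ₁₃ = bearing BH7→GNSS-49 = 37.200°,  θ₁₂ = bearing BH7→BH6 = 182.526°
dₓₜ = R·arcsin(sin δ₁₃ · sin(θ₁₃ − θ₁₂)) = 6375·arcsin(0.87555·sin(-145.327°)) = -3323.975 km
|dₓₜ| = 3323.975 km

3324 km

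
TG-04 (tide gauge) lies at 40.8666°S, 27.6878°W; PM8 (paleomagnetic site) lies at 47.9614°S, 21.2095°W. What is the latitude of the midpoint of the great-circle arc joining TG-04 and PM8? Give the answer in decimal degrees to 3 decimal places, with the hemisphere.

Bx = cos φ₂ cos Δλ = 0.665355,  By = cos φ₂ sin Δλ = 0.075552
φₘ = atan2(sin φ₁ + sin φ₂, √((cos φ₁ + Bx)² + By²)) = -44.45963°
λₘ = λ₁ + atan2(By, cos φ₁ + Bx) = -24.64560°

44.460°S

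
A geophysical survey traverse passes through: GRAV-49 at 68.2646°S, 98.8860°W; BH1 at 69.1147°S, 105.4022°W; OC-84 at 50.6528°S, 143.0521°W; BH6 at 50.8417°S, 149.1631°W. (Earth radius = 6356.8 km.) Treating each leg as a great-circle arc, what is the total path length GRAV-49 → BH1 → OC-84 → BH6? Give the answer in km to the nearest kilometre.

3554 km

GRAV-49→BH1: c = 0.043888 rad, d = 278.99 km
BH1→OC-84: c = 0.447651 rad, d = 2845.63 km
OC-84→BH6: c = 0.067548 rad, d = 429.39 km
Total = 278.99 + 2845.63 + 429.39 = 3554.00 km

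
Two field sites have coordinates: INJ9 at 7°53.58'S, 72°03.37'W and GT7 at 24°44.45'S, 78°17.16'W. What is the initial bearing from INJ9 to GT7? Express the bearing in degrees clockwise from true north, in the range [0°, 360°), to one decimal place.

198.7°

INJ9: φ = -7.89300°, λ = -72.05617°
GT7: φ = -24.74083°, λ = -78.28600°
Δλ = -6.2298°
y = sin Δλ · cos φ₂ = -0.098556
x = cos φ₁ sin φ₂ − sin φ₁ cos φ₂ cos Δλ = -0.290567
θ = atan2(y, x) = -161.2638° → 198.7362° (mod 360°)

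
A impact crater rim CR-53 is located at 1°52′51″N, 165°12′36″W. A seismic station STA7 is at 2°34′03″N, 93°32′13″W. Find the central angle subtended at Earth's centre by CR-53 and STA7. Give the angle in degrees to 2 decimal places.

71.61°

CR-53: φ = +1.88083°, λ = -165.21000°
STA7: φ = +2.56750°, λ = -93.53694°
Δφ = 0.6867°,  Δλ = 71.6731°
a = sin²(Δφ/2) + cos φ₁ cos φ₂ sin²(Δλ/2) = 0.342288
c = 2·arcsin(√a) = 1.249893 rad = 71.6136°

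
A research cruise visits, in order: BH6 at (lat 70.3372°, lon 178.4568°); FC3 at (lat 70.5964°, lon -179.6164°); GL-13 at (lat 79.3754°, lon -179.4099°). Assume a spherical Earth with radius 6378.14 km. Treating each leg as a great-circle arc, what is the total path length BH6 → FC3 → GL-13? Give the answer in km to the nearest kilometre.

1055 km

BH6→FC3: c = 0.012119 rad, d = 77.30 km
FC3→GL-13: c = 0.153225 rad, d = 977.29 km
Total = 77.30 + 977.29 = 1054.59 km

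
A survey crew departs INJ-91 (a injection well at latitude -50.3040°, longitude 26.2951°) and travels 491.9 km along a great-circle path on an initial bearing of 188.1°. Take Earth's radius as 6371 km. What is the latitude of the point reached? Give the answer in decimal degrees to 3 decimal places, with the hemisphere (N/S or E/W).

δ = d/R = 491.9/6371 = 0.077209 rad
φ₂ = arcsin(sin φ₁ cos δ + cos φ₁ sin δ cos θ)
   = arcsin(-0.76944·0.99702 + 0.63871·0.07713·-0.99002) = -54.67903°
λ₂ = λ₁ + atan2(sin θ sin δ cos φ₁, cos δ − sin φ₁ sin φ₂) = 25.21800°

54.679°S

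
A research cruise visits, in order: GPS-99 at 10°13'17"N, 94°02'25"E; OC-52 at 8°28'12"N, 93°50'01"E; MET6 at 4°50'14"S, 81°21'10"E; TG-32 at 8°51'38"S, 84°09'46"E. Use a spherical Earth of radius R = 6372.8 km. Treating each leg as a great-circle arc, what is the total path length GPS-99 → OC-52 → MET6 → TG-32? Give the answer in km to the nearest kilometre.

2767 km

GPS-99: φ = +10.22139°, λ = +94.04028°
OC-52: φ = +8.47000°, λ = +93.83361°
MET6: φ = -4.83722°, λ = +81.35278°
TG-32: φ = -8.86056°, λ = +84.16278°
GPS-99→OC-52: c = 0.030774 rad, d = 196.12 km
OC-52→MET6: c = 0.318011 rad, d = 2026.62 km
MET6→TG-32: c = 0.085446 rad, d = 544.53 km
Total = 196.12 + 2026.62 + 544.53 = 2767.27 km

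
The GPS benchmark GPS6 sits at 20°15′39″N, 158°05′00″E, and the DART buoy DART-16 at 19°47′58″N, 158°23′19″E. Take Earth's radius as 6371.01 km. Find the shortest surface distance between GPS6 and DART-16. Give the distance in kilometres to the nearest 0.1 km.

60.4 km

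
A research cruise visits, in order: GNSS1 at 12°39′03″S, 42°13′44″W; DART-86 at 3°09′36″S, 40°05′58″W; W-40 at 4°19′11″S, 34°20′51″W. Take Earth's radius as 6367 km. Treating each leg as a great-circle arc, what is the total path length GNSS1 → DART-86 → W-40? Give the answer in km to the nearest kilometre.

GNSS1: φ = -12.65083°, λ = -42.22889°
DART-86: φ = -3.16000°, λ = -40.09944°
W-40: φ = -4.31972°, λ = -34.34750°
GNSS1→DART-86: c = 0.169678 rad, d = 1080.34 km
DART-86→W-40: c = 0.102199 rad, d = 650.70 km
Total = 1080.34 + 650.70 = 1731.04 km

1731 km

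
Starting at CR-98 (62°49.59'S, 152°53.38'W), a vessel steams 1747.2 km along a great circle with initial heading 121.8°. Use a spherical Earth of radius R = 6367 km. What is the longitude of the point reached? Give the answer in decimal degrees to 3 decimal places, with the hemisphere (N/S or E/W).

116.506°W

CR-98: φ = -62.82650°, λ = -152.88967°
δ = d/R = 1747.2/6367 = 0.274415 rad
φ₂ = arcsin(sin φ₁ cos δ + cos φ₁ sin δ cos θ)
   = arcsin(-0.88963·0.96258 + 0.45669·0.27098·-0.52696) = -67.15441°
λ₂ = λ₁ + atan2(sin θ sin δ cos φ₁, cos δ − sin φ₁ sin φ₂) = -116.50563°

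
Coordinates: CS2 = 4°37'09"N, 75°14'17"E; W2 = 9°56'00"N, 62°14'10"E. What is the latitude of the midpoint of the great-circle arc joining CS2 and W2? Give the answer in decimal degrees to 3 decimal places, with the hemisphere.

7.323°N

CS2: φ = +4.61917°, λ = +75.23806°
W2: φ = +9.93333°, λ = +62.23611°
Bx = cos φ₂ cos Δλ = 0.959756,  By = cos φ₂ sin Δλ = -0.221611
φₘ = atan2(sin φ₁ + sin φ₂, √((cos φ₁ + Bx)² + By²)) = 7.32283°
λₘ = λ₁ + atan2(By, cos φ₁ + Bx) = 68.77577°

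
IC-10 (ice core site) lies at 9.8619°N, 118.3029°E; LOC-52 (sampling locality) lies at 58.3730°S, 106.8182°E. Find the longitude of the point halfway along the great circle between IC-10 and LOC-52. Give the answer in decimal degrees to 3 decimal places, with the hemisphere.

Bx = cos φ₂ cos Δλ = 0.513888,  By = cos φ₂ sin Δλ = -0.104409
φₘ = atan2(sin φ₁ + sin φ₂, √((cos φ₁ + Bx)² + By²)) = -24.35355°
λₘ = λ₁ + atan2(By, cos φ₁ + Bx) = 114.31885°

114.319°E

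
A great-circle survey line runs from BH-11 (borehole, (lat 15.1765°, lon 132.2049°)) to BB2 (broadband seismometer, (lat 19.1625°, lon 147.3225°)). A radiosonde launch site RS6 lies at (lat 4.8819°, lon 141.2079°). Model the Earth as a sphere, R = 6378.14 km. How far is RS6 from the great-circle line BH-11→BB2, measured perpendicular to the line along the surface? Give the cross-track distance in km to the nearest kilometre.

1378 km

δ₁₃ = central angle BH-11→RS6 = 0.236965 rad  (haversine)
θ₁₃ = bearing BH-11→RS6 = 138.381°,  θ₁₂ = bearing BH-11→BB2 = 72.416°
dₓₜ = R·arcsin(sin δ₁₃ · sin(θ₁₃ − θ₁₂)) = 6378.14·arcsin(0.23475·sin(65.965°)) = 1378.168 km
|dₓₜ| = 1378.168 km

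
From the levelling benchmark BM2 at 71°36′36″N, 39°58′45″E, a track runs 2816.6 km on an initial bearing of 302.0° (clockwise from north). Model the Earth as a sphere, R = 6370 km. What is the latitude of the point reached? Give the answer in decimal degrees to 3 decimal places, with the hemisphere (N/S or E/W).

68.311°N

BM2: φ = +71.61000°, λ = +39.97917°
δ = d/R = 2816.6/6370 = 0.442166 rad
φ₂ = arcsin(sin φ₁ cos δ + cos φ₁ sin δ cos θ)
   = arcsin(0.94893·0.90383 + 0.31548·0.42790·0.52992) = 68.31134°
λ₂ = λ₁ + atan2(sin θ sin δ cos φ₁, cos δ − sin φ₁ sin φ₂) = -39.10694°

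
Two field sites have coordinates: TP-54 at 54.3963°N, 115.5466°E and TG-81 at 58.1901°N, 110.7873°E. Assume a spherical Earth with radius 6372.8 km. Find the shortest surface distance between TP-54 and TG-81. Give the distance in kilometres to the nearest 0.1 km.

513.9 km

Δφ = 3.7938°,  Δλ = -4.7593°
a = sin²(Δφ/2) + cos φ₁ cos φ₂ sin²(Δλ/2) = 0.001625
c = 2·arcsin(√a) = 0.080637 rad = 4.6202°
d = R·c = 6372.8 × 0.080637 = 513.9 km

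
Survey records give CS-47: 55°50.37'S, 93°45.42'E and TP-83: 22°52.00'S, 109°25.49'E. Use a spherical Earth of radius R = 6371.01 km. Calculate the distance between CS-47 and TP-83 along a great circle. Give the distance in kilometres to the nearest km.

3886 km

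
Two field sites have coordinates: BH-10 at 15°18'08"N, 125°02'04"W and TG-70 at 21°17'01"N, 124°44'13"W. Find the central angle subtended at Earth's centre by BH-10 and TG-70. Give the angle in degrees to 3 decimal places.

BH-10: φ = +15.30222°, λ = -125.03444°
TG-70: φ = +21.28361°, λ = -124.73694°
Δφ = 5.9814°,  Δλ = 0.2975°
a = sin²(Δφ/2) + cos φ₁ cos φ₂ sin²(Δλ/2) = 0.002728
c = 2·arcsin(√a) = 0.104511 rad = 5.9880°

5.988°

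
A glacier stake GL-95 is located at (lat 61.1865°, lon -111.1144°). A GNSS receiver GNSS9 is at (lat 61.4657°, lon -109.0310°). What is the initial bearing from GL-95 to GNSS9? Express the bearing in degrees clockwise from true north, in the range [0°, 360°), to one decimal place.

Δλ = 2.0834°
y = sin Δλ · cos φ₂ = 0.017366
x = cos φ₁ sin φ₂ − sin φ₁ cos φ₂ cos Δλ = 0.005150
θ = atan2(y, x) = 73.4830° → 73.4830° (mod 360°)

73.5°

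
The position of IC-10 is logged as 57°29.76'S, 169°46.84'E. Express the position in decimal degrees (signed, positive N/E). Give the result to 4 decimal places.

-57.4960°, +169.7807°

lat: 57.4960° S → -57.4960°
lon: 169.7807° E → +169.7807°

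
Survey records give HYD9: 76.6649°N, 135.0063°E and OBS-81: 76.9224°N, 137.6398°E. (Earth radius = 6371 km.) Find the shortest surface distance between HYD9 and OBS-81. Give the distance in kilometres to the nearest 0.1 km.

72.8 km

Δφ = 0.2575°,  Δλ = 2.6335°
a = sin²(Δφ/2) + cos φ₁ cos φ₂ sin²(Δλ/2) = 0.000033
c = 2·arcsin(√a) = 0.011421 rad = 0.6544°
d = R·c = 6371 × 0.011421 = 72.8 km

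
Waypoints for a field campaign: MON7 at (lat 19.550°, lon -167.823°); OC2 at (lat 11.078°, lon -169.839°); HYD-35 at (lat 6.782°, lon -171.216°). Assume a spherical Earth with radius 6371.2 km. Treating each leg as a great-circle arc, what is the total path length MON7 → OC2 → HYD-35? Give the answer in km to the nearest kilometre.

1468 km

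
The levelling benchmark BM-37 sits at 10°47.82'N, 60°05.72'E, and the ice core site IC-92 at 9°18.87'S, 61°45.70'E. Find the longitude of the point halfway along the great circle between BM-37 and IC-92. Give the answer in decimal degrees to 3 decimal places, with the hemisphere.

60.930°E

BM-37: φ = +10.79700°, λ = +60.09533°
IC-92: φ = -9.31450°, λ = +61.76167°
Bx = cos φ₂ cos Δλ = 0.986397,  By = cos φ₂ sin Δλ = 0.028695
φₘ = atan2(sin φ₁ + sin φ₂, √((cos φ₁ + Bx)² + By²)) = 0.74133°
λₘ = λ₁ + atan2(By, cos φ₁ + Bx) = 60.93041°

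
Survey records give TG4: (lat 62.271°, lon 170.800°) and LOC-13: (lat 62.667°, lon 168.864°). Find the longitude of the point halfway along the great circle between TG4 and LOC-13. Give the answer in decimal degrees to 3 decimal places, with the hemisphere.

169.838°E

Bx = cos φ₂ cos Δλ = 0.458899,  By = cos φ₂ sin Δλ = -0.015512
φₘ = atan2(sin φ₁ + sin φ₂, √((cos φ₁ + Bx)² + By²)) = 62.47235°
λₘ = λ₁ + atan2(By, cos φ₁ + Bx) = 169.83842°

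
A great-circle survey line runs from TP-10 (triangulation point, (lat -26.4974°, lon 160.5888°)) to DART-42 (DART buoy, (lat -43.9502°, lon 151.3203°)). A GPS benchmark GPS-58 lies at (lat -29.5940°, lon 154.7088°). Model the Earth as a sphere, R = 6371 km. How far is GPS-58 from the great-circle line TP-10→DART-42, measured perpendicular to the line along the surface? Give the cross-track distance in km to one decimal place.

δ₁₃ = central angle TP-10→GPS-58 = 0.105448 rad  (haversine)
θ₁₃ = bearing TP-10→GPS-58 = 237.817°,  θ₁₂ = bearing TP-10→DART-42 = 200.871°
dₓₜ = R·arcsin(sin δ₁₃ · sin(θ₁₃ − θ₁₂)) = 6371·arcsin(0.10525·sin(36.946°)) = 403.318 km
|dₓₜ| = 403.318 km

403.3 km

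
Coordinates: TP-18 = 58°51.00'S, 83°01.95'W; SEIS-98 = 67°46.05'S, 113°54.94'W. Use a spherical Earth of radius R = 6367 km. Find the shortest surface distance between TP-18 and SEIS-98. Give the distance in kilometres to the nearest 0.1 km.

1803.2 km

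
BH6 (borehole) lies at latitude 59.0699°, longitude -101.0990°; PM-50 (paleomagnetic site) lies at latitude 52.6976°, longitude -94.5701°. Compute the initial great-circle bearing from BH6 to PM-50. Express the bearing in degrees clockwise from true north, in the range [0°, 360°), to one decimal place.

147.4°

Δλ = 6.5289°
y = sin Δλ · cos φ₂ = 0.068907
x = cos φ₁ sin φ₂ − sin φ₁ cos φ₂ cos Δλ = -0.107617
θ = atan2(y, x) = 147.3685° → 147.3685° (mod 360°)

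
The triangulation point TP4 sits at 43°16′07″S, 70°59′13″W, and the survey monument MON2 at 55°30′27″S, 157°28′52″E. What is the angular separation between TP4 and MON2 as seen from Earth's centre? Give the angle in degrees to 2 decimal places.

73.05°

TP4: φ = -43.26861°, λ = -70.98694°
MON2: φ = -55.50750°, λ = +157.48111°
Δφ = -12.2389°,  Δλ = -131.5319°
a = sin²(Δφ/2) + cos φ₁ cos φ₂ sin²(Δλ/2) = 0.354240
c = 2·arcsin(√a) = 1.274981 rad = 73.0510°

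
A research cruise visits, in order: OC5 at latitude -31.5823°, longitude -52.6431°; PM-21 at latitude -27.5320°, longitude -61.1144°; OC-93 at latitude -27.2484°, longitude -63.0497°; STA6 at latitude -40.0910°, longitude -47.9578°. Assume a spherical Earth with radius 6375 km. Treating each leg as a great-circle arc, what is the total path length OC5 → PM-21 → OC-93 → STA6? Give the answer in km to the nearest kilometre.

3122 km

OC5→PM-21: c = 0.146687 rad, d = 935.13 km
PM-21→OC-93: c = 0.030396 rad, d = 193.78 km
OC-93→STA6: c = 0.312635 rad, d = 1993.05 km
Total = 935.13 + 193.78 + 1993.05 = 3121.96 km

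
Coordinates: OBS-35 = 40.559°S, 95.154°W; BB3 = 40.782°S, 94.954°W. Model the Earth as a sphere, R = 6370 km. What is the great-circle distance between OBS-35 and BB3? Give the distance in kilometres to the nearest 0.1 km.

30.0 km

Δφ = -0.2230°,  Δλ = 0.2000°
a = sin²(Δφ/2) + cos φ₁ cos φ₂ sin²(Δλ/2) = 0.000006
c = 2·arcsin(√a) = 0.004707 rad = 0.2697°
d = R·c = 6370 × 0.004707 = 30.0 km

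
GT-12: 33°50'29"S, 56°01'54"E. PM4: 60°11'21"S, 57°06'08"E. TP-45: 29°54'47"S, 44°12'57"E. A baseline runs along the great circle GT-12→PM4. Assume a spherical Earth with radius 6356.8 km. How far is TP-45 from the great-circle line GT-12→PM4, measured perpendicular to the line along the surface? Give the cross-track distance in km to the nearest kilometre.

GT-12: φ = -33.84139°, λ = +56.03167°
PM4: φ = -60.18917°, λ = +57.10222°
TP-45: φ = -29.91306°, λ = +44.21583°
δ₁₃ = central angle GT-12→TP-45 = 0.187916 rad  (haversine)
θ₁₃ = bearing GT-12→TP-45 = 288.178°,  θ₁₂ = bearing GT-12→PM4 = 178.801°
dₓₜ = R·arcsin(sin δ₁₃ · sin(θ₁₃ − θ₁₂)) = 6356.8·arcsin(0.18681·sin(109.377°)) = 1126.140 km
|dₓₜ| = 1126.140 km

1126 km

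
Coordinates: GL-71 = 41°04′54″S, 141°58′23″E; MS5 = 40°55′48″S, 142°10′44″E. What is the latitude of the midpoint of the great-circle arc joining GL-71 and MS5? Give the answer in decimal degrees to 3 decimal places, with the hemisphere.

41.006°S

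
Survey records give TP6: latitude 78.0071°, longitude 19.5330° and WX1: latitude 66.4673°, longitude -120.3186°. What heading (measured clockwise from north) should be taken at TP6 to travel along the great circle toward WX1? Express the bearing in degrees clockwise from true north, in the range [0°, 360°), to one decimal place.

332.2°

Δλ = -139.8516°
y = sin Δλ · cos φ₂ = -0.257439
x = cos φ₁ sin φ₂ − sin φ₁ cos φ₂ cos Δλ = 0.489042
θ = atan2(y, x) = -27.7629° → 332.2371° (mod 360°)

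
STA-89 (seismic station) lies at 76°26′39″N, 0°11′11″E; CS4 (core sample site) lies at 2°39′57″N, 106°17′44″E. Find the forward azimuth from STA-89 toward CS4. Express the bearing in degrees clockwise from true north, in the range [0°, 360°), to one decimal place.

73.7°

STA-89: φ = +76.44417°, λ = +0.18639°
CS4: φ = +2.66583°, λ = +106.29556°
Δλ = 106.1092°
y = sin Δλ · cos φ₂ = 0.959695
x = cos φ₁ sin φ₂ − sin φ₁ cos φ₂ cos Δλ = 0.280349
θ = atan2(y, x) = 73.7157° → 73.7157° (mod 360°)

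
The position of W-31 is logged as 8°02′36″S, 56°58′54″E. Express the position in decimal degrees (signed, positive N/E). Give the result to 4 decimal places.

-8.0433°, +56.9817°

lat: 8.0433° S → -8.0433°
lon: 56.9817° E → +56.9817°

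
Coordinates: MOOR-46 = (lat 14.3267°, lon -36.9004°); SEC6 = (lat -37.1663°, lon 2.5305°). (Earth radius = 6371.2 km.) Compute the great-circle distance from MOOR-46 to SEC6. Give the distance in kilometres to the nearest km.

7056 km

Δφ = -51.4930°,  Δλ = 39.4309°
a = sin²(Δφ/2) + cos φ₁ cos φ₂ sin²(Δλ/2) = 0.276564
c = 2·arcsin(√a) = 1.107530 rad = 63.4568°
d = R·c = 6371.2 × 1.107530 = 7056.3 km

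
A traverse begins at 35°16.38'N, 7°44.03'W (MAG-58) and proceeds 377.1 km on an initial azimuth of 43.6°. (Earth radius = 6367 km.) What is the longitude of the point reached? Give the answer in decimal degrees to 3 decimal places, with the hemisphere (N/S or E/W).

4.777°W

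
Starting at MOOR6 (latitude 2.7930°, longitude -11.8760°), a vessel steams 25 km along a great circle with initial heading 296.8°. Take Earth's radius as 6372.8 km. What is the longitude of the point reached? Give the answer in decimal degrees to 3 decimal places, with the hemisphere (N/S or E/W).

12.077°W

δ = d/R = 25/6372.8 = 0.003923 rad
φ₂ = arcsin(sin φ₁ cos δ + cos φ₁ sin δ cos θ)
   = arcsin(0.04873·0.99999 + 0.99881·0.00392·0.45088) = 2.89433°
λ₂ = λ₁ + atan2(sin θ sin δ cos φ₁, cos δ − sin φ₁ sin φ₂) = -12.07688°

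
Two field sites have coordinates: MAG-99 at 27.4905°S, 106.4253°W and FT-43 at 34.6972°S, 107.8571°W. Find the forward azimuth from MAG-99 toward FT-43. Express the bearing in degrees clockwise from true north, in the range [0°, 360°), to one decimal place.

189.3°

Δλ = -1.4318°
y = sin Δλ · cos φ₂ = -0.020544
x = cos φ₁ sin φ₂ − sin φ₁ cos φ₂ cos Δλ = -0.125568
θ = atan2(y, x) = -170.7084° → 189.2916° (mod 360°)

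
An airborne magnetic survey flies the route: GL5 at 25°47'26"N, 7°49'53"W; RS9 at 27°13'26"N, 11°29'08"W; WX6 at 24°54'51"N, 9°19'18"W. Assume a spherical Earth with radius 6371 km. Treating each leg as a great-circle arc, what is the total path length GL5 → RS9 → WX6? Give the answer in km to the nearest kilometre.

GL5: φ = +25.79056°, λ = -7.83139°
RS9: φ = +27.22389°, λ = -11.48556°
WX6: φ = +24.91417°, λ = -9.32167°
GL5→RS9: c = 0.062311 rad, d = 396.98 km
RS9→WX6: c = 0.052685 rad, d = 335.65 km
Total = 396.98 + 335.65 = 732.63 km

733 km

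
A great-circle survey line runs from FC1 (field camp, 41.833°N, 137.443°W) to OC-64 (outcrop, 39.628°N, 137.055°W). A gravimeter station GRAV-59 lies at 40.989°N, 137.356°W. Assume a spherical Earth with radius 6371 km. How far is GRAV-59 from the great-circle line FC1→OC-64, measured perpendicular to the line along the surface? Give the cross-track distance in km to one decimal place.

5.4 km

δ₁₃ = central angle FC1→GRAV-59 = 0.014775 rad  (haversine)
θ₁₃ = bearing FC1→GRAV-59 = 175.551°,  θ₁₂ = bearing FC1→OC-64 = 172.278°
dₓₜ = R·arcsin(sin δ₁₃ · sin(θ₁₃ − θ₁₂)) = 6371·arcsin(0.01477·sin(3.273°)) = 5.374 km
|dₓₜ| = 5.374 km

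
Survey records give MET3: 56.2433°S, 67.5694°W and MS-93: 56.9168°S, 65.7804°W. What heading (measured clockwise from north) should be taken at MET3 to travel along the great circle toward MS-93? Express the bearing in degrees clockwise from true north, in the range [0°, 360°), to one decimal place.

125.1°

Δλ = 1.7890°
y = sin Δλ · cos φ₂ = 0.017041
x = cos φ₁ sin φ₂ − sin φ₁ cos φ₂ cos Δλ = -0.011976
θ = atan2(y, x) = 125.0980° → 125.0980° (mod 360°)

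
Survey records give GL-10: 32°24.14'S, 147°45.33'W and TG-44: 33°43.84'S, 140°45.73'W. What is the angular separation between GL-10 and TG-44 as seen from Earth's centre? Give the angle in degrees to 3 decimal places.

6.008°

GL-10: φ = -32.40233°, λ = -147.75550°
TG-44: φ = -33.73067°, λ = -140.76217°
Δφ = -1.3283°,  Δλ = 6.9933°
a = sin²(Δφ/2) + cos φ₁ cos φ₂ sin²(Δλ/2) = 0.002746
c = 2·arcsin(√a) = 0.104859 rad = 6.0080°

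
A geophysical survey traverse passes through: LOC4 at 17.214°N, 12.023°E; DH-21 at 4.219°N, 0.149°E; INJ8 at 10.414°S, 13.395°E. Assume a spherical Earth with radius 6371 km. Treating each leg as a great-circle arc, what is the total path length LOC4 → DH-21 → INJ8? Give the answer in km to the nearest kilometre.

4130 km

LOC4→DH-21: c = 0.304470 rad, d = 1939.78 km
DH-21→INJ8: c = 0.343837 rad, d = 2190.58 km
Total = 1939.78 + 2190.58 = 4130.36 km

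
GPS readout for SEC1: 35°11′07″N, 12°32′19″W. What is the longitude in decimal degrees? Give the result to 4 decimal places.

12° + 32′/60 + 19″/3600 = 12 + 0.53333 + 0.00528 = 12.5386°

12.5386°W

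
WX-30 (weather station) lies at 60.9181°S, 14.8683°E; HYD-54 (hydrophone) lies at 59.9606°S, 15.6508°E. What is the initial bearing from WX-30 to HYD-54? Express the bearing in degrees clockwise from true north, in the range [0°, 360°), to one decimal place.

Δλ = 0.7825°
y = sin Δλ · cos φ₂ = 0.006837
x = cos φ₁ sin φ₂ − sin φ₁ cos φ₂ cos Δλ = 0.016670
θ = atan2(y, x) = 22.2990° → 22.2990° (mod 360°)

22.3°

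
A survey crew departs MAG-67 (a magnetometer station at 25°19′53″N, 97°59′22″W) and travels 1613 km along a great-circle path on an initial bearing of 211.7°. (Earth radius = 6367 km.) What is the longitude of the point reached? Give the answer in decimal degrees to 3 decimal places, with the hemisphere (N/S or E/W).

MAG-67: φ = +25.33139°, λ = -97.98944°
δ = d/R = 1613/6367 = 0.253338 rad
φ₂ = arcsin(sin φ₁ cos δ + cos φ₁ sin δ cos θ)
   = arcsin(0.42785·0.96808 + 0.90385·0.25064·-0.85081) = 12.79458°
λ₂ = λ₁ + atan2(sin θ sin δ cos φ₁, cos δ − sin φ₁ sin φ₂) = -105.75128°

105.751°W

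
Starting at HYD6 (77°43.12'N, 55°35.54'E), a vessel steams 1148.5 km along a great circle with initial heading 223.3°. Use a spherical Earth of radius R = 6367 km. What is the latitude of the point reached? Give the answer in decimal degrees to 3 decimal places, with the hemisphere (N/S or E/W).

HYD6: φ = +77.71867°, λ = +55.59233°
δ = d/R = 1148.5/6367 = 0.180383 rad
φ₂ = arcsin(sin φ₁ cos δ + cos φ₁ sin δ cos θ)
   = arcsin(0.97711·0.98378 + 0.21271·0.17941·-0.72777) = 68.98523°
λ₂ = λ₁ + atan2(sin θ sin δ cos φ₁, cos δ − sin φ₁ sin φ₂) = 35.52618°

68.985°N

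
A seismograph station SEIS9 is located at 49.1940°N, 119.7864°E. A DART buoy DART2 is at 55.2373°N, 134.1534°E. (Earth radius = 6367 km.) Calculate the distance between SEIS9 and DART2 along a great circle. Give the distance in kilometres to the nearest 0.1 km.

1183.0 km

Δφ = 6.0433°,  Δλ = 14.3670°
a = sin²(Δφ/2) + cos φ₁ cos φ₂ sin²(Δλ/2) = 0.008605
c = 2·arcsin(√a) = 0.185795 rad = 10.6453°
d = R·c = 6367 × 0.185795 = 1183.0 km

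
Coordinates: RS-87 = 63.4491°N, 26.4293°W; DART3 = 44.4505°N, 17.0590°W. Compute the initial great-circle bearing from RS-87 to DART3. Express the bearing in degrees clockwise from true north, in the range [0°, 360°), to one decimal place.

Δλ = 9.3703°
y = sin Δλ · cos φ₂ = 0.116226
x = cos φ₁ sin φ₂ − sin φ₁ cos φ₂ cos Δλ = -0.317024
θ = atan2(y, x) = 159.8663° → 159.8663° (mod 360°)

159.9°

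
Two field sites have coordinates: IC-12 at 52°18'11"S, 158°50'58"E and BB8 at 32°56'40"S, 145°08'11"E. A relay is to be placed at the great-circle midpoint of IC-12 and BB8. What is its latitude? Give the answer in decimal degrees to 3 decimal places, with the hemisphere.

IC-12: φ = -52.30306°, λ = +158.84944°
BB8: φ = -32.94444°, λ = +145.13639°
Bx = cos φ₂ cos Δλ = 0.815277,  By = cos φ₂ sin Δλ = -0.198940
φₘ = atan2(sin φ₁ + sin φ₂, √((cos φ₁ + Bx)² + By²)) = -42.82363°
λₘ = λ₁ + atan2(By, cos φ₁ + Bx) = 150.91161°

42.824°S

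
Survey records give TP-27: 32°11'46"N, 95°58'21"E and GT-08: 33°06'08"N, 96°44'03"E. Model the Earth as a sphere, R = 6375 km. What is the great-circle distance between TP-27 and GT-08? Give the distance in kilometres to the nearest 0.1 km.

123.5 km

TP-27: φ = +32.19611°, λ = +95.97250°
GT-08: φ = +33.10222°, λ = +96.73417°
Δφ = 0.9061°,  Δλ = 0.7617°
a = sin²(Δφ/2) + cos φ₁ cos φ₂ sin²(Δλ/2) = 0.000094
c = 2·arcsin(√a) = 0.019375 rad = 1.1101°
d = R·c = 6375 × 0.019375 = 123.5 km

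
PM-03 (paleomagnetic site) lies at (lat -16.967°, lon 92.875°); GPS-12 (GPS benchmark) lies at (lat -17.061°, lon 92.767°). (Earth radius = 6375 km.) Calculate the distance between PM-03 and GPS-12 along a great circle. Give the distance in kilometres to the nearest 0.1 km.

15.5 km

Δφ = -0.0940°,  Δλ = -0.1080°
a = sin²(Δφ/2) + cos φ₁ cos φ₂ sin²(Δλ/2) = 0.000001
c = 2·arcsin(√a) = 0.002437 rad = 0.1396°
d = R·c = 6375 × 0.002437 = 15.5 km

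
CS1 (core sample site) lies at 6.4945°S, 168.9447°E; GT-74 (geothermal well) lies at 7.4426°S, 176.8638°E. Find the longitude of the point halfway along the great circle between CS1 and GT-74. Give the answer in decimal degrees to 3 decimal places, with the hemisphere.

172.900°E

Bx = cos φ₂ cos Δλ = 0.982119,  By = cos φ₂ sin Δλ = 0.136614
φₘ = atan2(sin φ₁ + sin φ₂, √((cos φ₁ + Bx)² + By²)) = -6.98506°
λₘ = λ₁ + atan2(By, cos φ₁ + Bx) = 172.90024°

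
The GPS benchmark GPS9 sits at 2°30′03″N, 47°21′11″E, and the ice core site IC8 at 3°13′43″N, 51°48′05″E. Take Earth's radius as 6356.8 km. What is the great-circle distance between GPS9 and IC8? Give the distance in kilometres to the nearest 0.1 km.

GPS9: φ = +2.50083°, λ = +47.35306°
IC8: φ = +3.22861°, λ = +51.80139°
Δφ = 0.7278°,  Δλ = 4.4483°
a = sin²(Δφ/2) + cos φ₁ cos φ₂ sin²(Δλ/2) = 0.001543
c = 2·arcsin(√a) = 0.078574 rad = 4.5020°
d = R·c = 6356.8 × 0.078574 = 499.5 km

499.5 km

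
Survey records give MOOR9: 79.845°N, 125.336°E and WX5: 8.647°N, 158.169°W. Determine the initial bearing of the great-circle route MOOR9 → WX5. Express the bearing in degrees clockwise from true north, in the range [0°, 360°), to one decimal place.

Δλ = 76.4950°
y = sin Δλ · cos φ₂ = 0.961297
x = cos φ₁ sin φ₂ − sin φ₁ cos φ₂ cos Δλ = -0.200751
θ = atan2(y, x) = 101.7958° → 101.7958° (mod 360°)

101.8°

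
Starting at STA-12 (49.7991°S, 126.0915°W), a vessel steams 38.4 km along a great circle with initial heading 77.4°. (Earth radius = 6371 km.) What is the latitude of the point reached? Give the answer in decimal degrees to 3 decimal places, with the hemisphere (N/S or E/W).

δ = d/R = 38.4/6371 = 0.006027 rad
φ₂ = arcsin(sin φ₁ cos δ + cos φ₁ sin δ cos θ)
   = arcsin(-0.76379·0.99998 + 0.64547·0.00603·0.21814) = -49.72260°
λ₂ = λ₁ + atan2(sin θ sin δ cos φ₁, cos δ − sin φ₁ sin φ₂) = -125.57018°

49.723°S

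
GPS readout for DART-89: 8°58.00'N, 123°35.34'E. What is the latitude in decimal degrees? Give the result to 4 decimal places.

8.9667°N

8° + 58.00′/60 = 8 + 0.96667 = 8.9667°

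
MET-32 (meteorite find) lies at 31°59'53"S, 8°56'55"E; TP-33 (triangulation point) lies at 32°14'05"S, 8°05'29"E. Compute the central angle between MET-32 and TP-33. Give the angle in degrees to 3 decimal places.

MET-32: φ = -31.99806°, λ = +8.94861°
TP-33: φ = -32.23472°, λ = +8.09139°
Δφ = -0.2367°,  Δλ = -0.8572°
a = sin²(Δφ/2) + cos φ₁ cos φ₂ sin²(Δλ/2) = 0.000044
c = 2·arcsin(√a) = 0.013328 rad = 0.7636°

0.764°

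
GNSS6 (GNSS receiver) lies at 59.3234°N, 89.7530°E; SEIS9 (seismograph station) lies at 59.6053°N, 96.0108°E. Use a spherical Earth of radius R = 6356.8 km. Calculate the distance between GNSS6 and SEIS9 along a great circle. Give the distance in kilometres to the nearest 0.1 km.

354.0 km

Δφ = 0.2819°,  Δλ = 6.2578°
a = sin²(Δφ/2) + cos φ₁ cos φ₂ sin²(Δλ/2) = 0.000775
c = 2·arcsin(√a) = 0.055688 rad = 3.1907°
d = R·c = 6356.8 × 0.055688 = 354.0 km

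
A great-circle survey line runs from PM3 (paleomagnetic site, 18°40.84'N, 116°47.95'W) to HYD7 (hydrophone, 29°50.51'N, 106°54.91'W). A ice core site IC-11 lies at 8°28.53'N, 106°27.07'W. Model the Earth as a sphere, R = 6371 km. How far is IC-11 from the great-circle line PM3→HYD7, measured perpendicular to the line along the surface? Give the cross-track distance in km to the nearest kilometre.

1580 km

PM3: φ = +18.68067°, λ = -116.79917°
HYD7: φ = +29.84183°, λ = -106.91517°
IC-11: φ = +8.47550°, λ = -106.45117°
δ₁₃ = central angle PM3→IC-11 = 0.249890 rad  (haversine)
θ₁₃ = bearing PM3→IC-11 = 134.075°,  θ₁₂ = bearing PM3→HYD7 = 36.985°
dₓₜ = R·arcsin(sin δ₁₃ · sin(θ₁₃ − θ₁₂)) = 6371·arcsin(0.24730·sin(97.090°)) = 1579.618 km
|dₓₜ| = 1579.618 km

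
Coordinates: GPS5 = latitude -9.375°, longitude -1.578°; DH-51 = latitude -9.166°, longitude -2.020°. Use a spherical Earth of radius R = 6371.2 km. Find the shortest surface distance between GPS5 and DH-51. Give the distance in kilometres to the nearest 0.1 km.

53.8 km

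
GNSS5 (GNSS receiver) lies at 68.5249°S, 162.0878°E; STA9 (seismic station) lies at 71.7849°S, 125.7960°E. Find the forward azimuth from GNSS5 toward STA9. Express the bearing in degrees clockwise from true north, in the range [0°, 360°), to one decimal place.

238.5°

Δλ = -36.2918°
y = sin Δλ · cos φ₂ = -0.185019
x = cos φ₁ sin φ₂ − sin φ₁ cos φ₂ cos Δλ = -0.113295
θ = atan2(y, x) = -121.4809° → 238.5191° (mod 360°)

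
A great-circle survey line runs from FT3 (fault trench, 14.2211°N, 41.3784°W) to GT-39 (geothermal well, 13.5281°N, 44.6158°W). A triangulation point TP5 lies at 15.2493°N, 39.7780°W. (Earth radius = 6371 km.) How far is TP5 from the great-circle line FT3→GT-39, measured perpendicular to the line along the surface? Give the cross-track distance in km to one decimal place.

76.6 km

δ₁₃ = central angle FT3→TP5 = 0.032431 rad  (haversine)
θ₁₃ = bearing FT3→TP5 = 56.202°,  θ₁₂ = bearing FT3→GT-39 = 257.957°
dₓₜ = R·arcsin(sin δ₁₃ · sin(θ₁₃ − θ₁₂)) = 6371·arcsin(0.03242·sin(-201.755°)) = 76.569 km
|dₓₜ| = 76.569 km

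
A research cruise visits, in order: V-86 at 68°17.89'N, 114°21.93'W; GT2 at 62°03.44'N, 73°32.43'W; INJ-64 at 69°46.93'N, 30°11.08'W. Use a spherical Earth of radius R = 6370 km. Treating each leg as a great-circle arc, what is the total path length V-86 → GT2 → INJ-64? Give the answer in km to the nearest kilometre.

4072 km

V-86: φ = +68.29817°, λ = -114.36550°
GT2: φ = +62.05733°, λ = -73.54050°
INJ-64: φ = +69.78217°, λ = -30.18467°
V-86→GT2: c = 0.311359 rad, d = 1983.36 km
GT2→INJ-64: c = 0.327864 rad, d = 2088.49 km
Total = 1983.36 + 2088.49 = 4071.85 km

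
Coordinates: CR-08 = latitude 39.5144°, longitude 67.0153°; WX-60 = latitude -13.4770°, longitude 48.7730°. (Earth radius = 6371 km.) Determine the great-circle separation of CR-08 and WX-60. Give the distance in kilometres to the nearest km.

6188 km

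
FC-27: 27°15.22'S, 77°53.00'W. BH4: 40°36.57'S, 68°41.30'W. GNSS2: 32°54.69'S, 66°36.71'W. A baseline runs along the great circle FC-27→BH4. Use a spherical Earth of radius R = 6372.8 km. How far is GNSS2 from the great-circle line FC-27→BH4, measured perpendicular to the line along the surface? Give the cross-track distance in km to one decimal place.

621.2 km

FC-27: φ = -27.25367°, λ = -77.88333°
BH4: φ = -40.60950°, λ = -68.68833°
GNSS2: φ = -32.91150°, λ = -66.61183°
δ₁₃ = central angle FC-27→GNSS2 = 0.196615 rad  (haversine)
θ₁₃ = bearing FC-27→GNSS2 = 122.863°,  θ₁₂ = bearing FC-27→BH4 = 152.743°
dₓₜ = R·arcsin(sin δ₁₃ · sin(θ₁₃ − θ₁₂)) = 6372.8·arcsin(0.19535·sin(-29.880°)) = -621.190 km
|dₓₜ| = 621.190 km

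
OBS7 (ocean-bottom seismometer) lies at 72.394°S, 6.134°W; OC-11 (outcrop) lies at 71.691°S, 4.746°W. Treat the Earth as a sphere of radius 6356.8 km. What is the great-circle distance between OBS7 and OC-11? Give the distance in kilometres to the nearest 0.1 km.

Δφ = 0.7030°,  Δλ = 1.3880°
a = sin²(Δφ/2) + cos φ₁ cos φ₂ sin²(Δλ/2) = 0.000052
c = 2·arcsin(√a) = 0.014363 rad = 0.8230°
d = R·c = 6356.8 × 0.014363 = 91.3 km

91.3 km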